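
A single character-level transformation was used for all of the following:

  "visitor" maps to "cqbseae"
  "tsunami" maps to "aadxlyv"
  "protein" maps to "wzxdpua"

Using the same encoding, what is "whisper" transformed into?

In visitor: v→c is +7, i→q is +8, s→b is +9, i→s is +10 — the shift increases by 1 each position. The shift increases by 1 at each position, starting from +7: 7, 8, 9, ….
Applying it to whisper: w+7=d, h+8=p, i+9=r, s+10=c, p+11=a, e+12=q, r+13=e.

dprcaqe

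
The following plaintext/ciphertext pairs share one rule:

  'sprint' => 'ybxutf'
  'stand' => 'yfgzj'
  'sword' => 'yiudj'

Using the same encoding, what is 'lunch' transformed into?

rgton

It's a Vigenère-style cipher with numeric key [6,12]: position i shifts by key[i mod 2].
On lunch: l+6=r, u+12=g, n+6=t, c+12=o, h+6=n.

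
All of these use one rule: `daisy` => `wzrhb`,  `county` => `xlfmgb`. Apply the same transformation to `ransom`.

Each pair mirrors across the alphabet (d↔w, a↔z, i↔r): positions sum to 25. Each letter is replaced by its mirror in the alphabet: a↔z, b↔y, c↔x, and so on (the Atbash cipher).
For ransom: r↔i, a↔z, n↔m, s↔h, o↔l, m↔n.

izmhln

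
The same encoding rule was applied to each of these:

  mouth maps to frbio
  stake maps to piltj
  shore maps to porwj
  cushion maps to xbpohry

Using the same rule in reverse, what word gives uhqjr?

This is an affine cipher: with a=0,…,z=25, each position x becomes (19x+11) mod 26.
Reversing it on uhqjr: u(20)→11·(20−11)≡21=v; h(7)→11·(7−11)≡8=i; q(16)→11·(16−11)≡3=d; j(9)→11·(9−11)≡4=e; r(17)→11·(17−11)≡14=o (all mod 26).

video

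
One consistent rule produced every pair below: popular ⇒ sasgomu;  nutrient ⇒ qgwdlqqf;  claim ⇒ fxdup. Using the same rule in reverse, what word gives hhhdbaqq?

everyone

Shifts by position in popular: pos 0: p→s (+3), pos 1: o→a (+12), pos 2: p→s (+3), pos 3: u→g (+12) — repeating every 2. The shifts repeat in a cycle of length 2: positions 0,1,… shift by +3, +12, then the pattern repeats.
Undoing it on hhhdbaqq: h−3=e, h−12=v, h−3=e, d−12=r, b−3=y, a−12=o, q−3=n, q−12=e.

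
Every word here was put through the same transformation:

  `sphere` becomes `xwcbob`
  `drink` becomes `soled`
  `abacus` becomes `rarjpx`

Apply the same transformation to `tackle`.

Treating letters as 0–25, the rule is x ↦ 9x + 17 (mod 26).
On tackle: t(19)→9·19+17≡6=g; a(0)→9·0+17≡17=r; c(2)→9·2+17≡9=j; k(10)→9·10+17≡3=d; l(11)→9·11+17≡12=m; e(4)→9·4+17≡1=b (all mod 26).

grjdmb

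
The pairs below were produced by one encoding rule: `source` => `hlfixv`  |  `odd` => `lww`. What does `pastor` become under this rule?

Each pair mirrors across the alphabet (s↔h, o↔l, u↔f): positions sum to 25. This is the alphabet-reversal cipher (Atbash): a becomes z, b becomes y, etc.
For pastor: p↔k, a↔z, s↔h, t↔g, o↔l, r↔i.

kzhgli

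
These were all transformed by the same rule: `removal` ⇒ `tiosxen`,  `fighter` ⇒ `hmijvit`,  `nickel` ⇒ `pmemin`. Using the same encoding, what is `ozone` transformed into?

The shift depends on letter class: consonant r→t is +2, but vowel e→i is +4. Vowels shift forward by 4 and consonants shift forward by 2.
For ozone: o(vowel)+4=s, z(cons)+2=b, o(vowel)+4=s, n(cons)+2=p, e(vowel)+4=i.

sbspi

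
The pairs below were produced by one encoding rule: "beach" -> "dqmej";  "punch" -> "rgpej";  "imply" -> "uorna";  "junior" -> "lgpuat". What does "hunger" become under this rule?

jgpiqt

Two shifts are in play — +12 for a/e/i/o/u, +2 for every other letter.
For hunger: h(cons)+2=j, u(vowel)+12=g, n(cons)+2=p, g(cons)+2=i, e(vowel)+12=q, r(cons)+2=t.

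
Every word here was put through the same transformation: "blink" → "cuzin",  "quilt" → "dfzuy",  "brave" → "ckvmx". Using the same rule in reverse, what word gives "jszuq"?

child

b(1)→c(2) and l(11)→u(20) fit y≡7x+21 (mod 26); the inverse of 7 mod 26 is 15. Treating letters as 0–25, the rule is x ↦ 7x + 21 (mod 26).
Undoing it on jszuq: j(9)→15·(9−21)≡2=c; s(18)→15·(18−21)≡7=h; z(25)→15·(25−21)≡8=i; u(20)→15·(20−21)≡11=l; q(16)→15·(16−21)≡3=d (all mod 26).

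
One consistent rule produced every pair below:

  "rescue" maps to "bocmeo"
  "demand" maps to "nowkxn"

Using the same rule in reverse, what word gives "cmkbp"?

Compare letters: r→b is +10, e→o is +10, s→c is +10 — a constant shift. This is a Caesar cipher with shift 10.
Undoing it on cmkbp: c−10=s, m−10=c, k−10=a, b−10=r, p−10=f.

scarf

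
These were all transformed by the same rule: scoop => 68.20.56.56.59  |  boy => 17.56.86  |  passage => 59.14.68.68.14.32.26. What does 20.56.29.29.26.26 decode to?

s(#19)→68 and c(#3)→20: differences scale by 3, so n = 3·pos + 11. Each letter becomes 3×(its alphabet position, a=1..z=26) + 11.
Decoding 20.56.29.29.26.26: 20→(20−11)÷3=3=c, 56→(56−11)÷3=15=o, 29→(29−11)÷3=6=f, 29→(29−11)÷3=6=f, 26→(26−11)÷3=5=e, 26→(26−11)÷3=5=e.

coffee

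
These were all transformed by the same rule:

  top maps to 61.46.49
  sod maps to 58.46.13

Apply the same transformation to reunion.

55.16.64.43.28.46.43

t(#20)→61 and o(#15)→46: differences scale by 3, so n = 3·pos + 1. Each letter becomes 3×(its alphabet position, a=1..z=26) + 1.
Applying it to reunion: r=18→55, e=5→16, u=21→64, n=14→43, i=9→28, o=15→46, n=14→43.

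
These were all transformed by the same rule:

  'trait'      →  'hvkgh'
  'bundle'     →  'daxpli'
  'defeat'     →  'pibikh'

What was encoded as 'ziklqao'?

jealous

This is an affine cipher: with a=0,…,z=25, each position x becomes (19x+10) mod 26.
Reversing it on ziklqao: z(25)→11·(25−10)≡9=j; i(8)→11·(8−10)≡4=e; k(10)→11·(10−10)≡0=a; l(11)→11·(11−10)≡11=l; q(16)→11·(16−10)≡14=o; a(0)→11·(0−10)≡20=u; o(14)→11·(14−10)≡18=s (all mod 26).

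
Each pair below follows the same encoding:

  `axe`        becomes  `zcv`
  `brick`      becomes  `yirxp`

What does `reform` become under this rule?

Letters are reflected about the middle of the alphabet (position → 25−position): Atbash.
On reform: r↔i, e↔v, f↔u, o↔l, r↔i, m↔n.

ivulin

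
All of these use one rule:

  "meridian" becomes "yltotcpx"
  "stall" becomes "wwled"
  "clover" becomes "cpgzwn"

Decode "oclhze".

toward

The word is reversed, then every letter is shifted forward by 11.
Undoing it on oclhze: shift back: o−11=d, c−11=r, l−11=a, h−11=w, z−11=o, e−11=t → drawot; then reverse → toward.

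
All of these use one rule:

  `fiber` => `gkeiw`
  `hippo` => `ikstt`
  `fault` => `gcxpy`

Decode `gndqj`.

flame

The shift increases by 1 at each position, starting from +1: 1, 2, 3, ….
Undoing it on gndqj: g−1=f, n−2=l, d−3=a, q−4=m, j−5=e.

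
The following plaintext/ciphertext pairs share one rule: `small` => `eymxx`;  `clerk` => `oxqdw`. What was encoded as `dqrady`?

reform

Compare letters: s→e is +12, m→y is +12, a→m is +12 — a constant shift. Every letter moves 12 places later in the alphabet, wrapping around z→a.
Reversing it on dqrady: d−12=r, q−12=e, r−12=f, a−12=o, d−12=r, y−12=m.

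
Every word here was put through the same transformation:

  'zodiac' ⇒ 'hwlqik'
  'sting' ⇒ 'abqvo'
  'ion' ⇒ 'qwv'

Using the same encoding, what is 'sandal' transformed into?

aivlit

Compare letters: z→h is +8, o→w is +8, d→l is +8 — a constant shift. This is a Caesar cipher with shift 8.
Applying it to sandal: s+8=a, a+8=i, n+8=v, d+8=l, a+8=i, l+8=t.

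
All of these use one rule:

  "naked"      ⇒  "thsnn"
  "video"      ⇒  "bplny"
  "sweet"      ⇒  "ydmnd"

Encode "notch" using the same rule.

tvblr

In naked: n→t is +6, a→h is +7, k→s is +8, e→n is +9 — the shift increases by 1 each position. The shift increases by 1 at each position, starting from +6: 6, 7, 8, ….
On notch: n+6=t, o+7=v, t+8=b, c+9=l, h+10=r.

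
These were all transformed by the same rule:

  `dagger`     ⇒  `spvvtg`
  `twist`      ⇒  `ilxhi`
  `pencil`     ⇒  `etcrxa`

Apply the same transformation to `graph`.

Compare letters: d→s is +15, a→p is +15, g→v is +15 — a constant shift. This is a Caesar cipher with shift 15.
On graph: g+15=v, r+15=g, a+15=p, p+15=e, h+15=w.

vgpew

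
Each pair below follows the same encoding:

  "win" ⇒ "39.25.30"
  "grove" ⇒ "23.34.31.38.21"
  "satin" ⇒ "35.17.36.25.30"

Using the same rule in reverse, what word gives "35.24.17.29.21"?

shame

w is letter #23 and maps to 39: an offset of 16. Letters become their 1-based position plus 16 (so a→17, b→18, …).
Reversing it on 35.24.17.29.21: 35→(35−16)÷1=19=s, 24→(24−16)÷1=8=h, 17→(17−16)÷1=1=a, 29→(29−16)÷1=13=m, 21→(21−16)÷1=5=e.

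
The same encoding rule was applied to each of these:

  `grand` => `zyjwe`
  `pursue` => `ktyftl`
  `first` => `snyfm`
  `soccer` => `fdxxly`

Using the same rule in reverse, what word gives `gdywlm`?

hornet

g(6)→z(25) and r(17)→y(24) fit y≡7x+9 (mod 26); the inverse of 7 mod 26 is 15. This is an affine cipher: with a=0,…,z=25, each position x becomes (7x+9) mod 26.
Undoing it on gdywlm: g(6)→15·(6−9)≡7=h; d(3)→15·(3−9)≡14=o; y(24)→15·(24−9)≡17=r; w(22)→15·(22−9)≡13=n; l(11)→15·(11−9)≡4=e; m(12)→15·(12−9)≡19=t (all mod 26).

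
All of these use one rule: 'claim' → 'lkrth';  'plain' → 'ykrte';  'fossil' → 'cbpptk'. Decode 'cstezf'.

fringe

c(2)→l(11) and l(11)→k(10) fit y≡23x+17 (mod 26); the inverse of 23 mod 26 is 17. Treating letters as 0–25, the rule is x ↦ 23x + 17 (mod 26).
Undoing it on cstezf: c(2)→17·(2−17)≡5=f; s(18)→17·(18−17)≡17=r; t(19)→17·(19−17)≡8=i; e(4)→17·(4−17)≡13=n; z(25)→17·(25−17)≡6=g; f(5)→17·(5−17)≡4=e (all mod 26).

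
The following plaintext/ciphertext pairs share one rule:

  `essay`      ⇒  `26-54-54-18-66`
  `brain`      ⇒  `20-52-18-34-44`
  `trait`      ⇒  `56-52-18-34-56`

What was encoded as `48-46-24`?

pod

e(#5)→26 and s(#19)→54: differences scale by 2, so n = 2·pos + 16. Each letter becomes 2×(its alphabet position, a=1..z=26) + 16.
Decoding 48-46-24: 48→(48−16)÷2=16=p, 46→(46−16)÷2=15=o, 24→(24−16)÷2=4=d.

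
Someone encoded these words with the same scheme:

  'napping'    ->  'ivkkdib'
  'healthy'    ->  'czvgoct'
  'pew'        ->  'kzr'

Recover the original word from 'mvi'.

ran

Compare letters: n→i is +21, a→v is +21, p→k is +21 — a constant shift. This is a Caesar cipher with shift 21.
Decoding mvi: m−21=r, v−21=a, i−21=n.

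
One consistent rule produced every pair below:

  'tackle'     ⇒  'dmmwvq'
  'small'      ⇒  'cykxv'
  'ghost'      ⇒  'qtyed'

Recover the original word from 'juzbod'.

zipper

Shifts by position in tackle: pos 0: t→d (+10), pos 1: a→m (+12), pos 2: c→m (+10), pos 3: k→w (+12) — repeating every 2. A repeating key of period 2 is used — shifts +10, +12 over and over.
Decoding juzbod: j−10=z, u−12=i, z−10=p, b−12=p, o−10=e, d−12=r.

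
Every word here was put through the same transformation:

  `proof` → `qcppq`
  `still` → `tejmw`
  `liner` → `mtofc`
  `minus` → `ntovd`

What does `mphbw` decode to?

legal

Shifts by position in proof: pos 0: p→q (+1), pos 1: r→c (+11), pos 2: o→p (+1), pos 3: o→p (+1), pos 4: f→q (+11) — repeating every 3. It's a Vigenère-style cipher with numeric key [1,11,1]: position i shifts by key[i mod 3].
Reversing it on mphbw: m−1=l, p−11=e, h−1=g, b−1=a, w−11=l.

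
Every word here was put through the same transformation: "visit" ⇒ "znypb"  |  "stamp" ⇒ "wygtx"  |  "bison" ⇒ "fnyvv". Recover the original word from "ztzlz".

voter

In visit: v→z is +4, i→n is +5, s→y is +6, i→p is +7 — the shift increases by 1 each position. The shift increases by 1 at each position, starting from +4: 4, 5, 6, ….
Decoding ztzlz: z−4=v, t−5=o, z−6=t, l−7=e, z−8=r.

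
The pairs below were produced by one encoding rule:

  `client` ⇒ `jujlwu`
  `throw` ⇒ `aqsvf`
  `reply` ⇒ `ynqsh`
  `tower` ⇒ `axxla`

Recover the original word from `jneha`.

cedar

Shifts by position in client: pos 0: c→j (+7), pos 1: l→u (+9), pos 2: i→j (+1), pos 3: e→l (+7), pos 4: n→w (+9), pos 5: t→u (+1) — repeating every 3. It's a Vigenère-style cipher with numeric key [7,9,1]: position i shifts by key[i mod 3].
Reversing it on jneha: j−7=c, n−9=e, e−1=d, h−7=a, a−9=r.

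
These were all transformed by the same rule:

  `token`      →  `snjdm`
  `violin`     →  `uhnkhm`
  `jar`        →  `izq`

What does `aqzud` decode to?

Each letter is shifted forward by 25 in the alphabet (a Caesar shift of +25).
Reversing it on aqzud: a−25=b, q−25=r, z−25=a, u−25=v, d−25=e.

brave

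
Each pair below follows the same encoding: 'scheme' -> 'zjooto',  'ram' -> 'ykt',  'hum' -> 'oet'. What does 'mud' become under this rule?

tek

The shift depends on letter class: consonant s→z is +7, but vowel e→o is +10. Vowels shift forward by 10 and consonants shift forward by 7.
For mud: m(cons)+7=t, u(vowel)+10=e, d(cons)+7=k.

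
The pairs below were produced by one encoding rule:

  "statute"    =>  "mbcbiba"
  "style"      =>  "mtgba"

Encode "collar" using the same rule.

zittwk

The output letters match the input read backwards, each shifted +8: statute reversed is etutats. Read the word backwards and shift each letter +8.
For collar: reverse → ralloc; then shift: r+8=z, a+8=i, l+8=t, l+8=t, o+8=w, c+8=k.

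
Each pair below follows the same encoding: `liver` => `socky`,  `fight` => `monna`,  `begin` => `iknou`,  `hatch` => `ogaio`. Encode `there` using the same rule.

Shifts by position in liver: pos 0: l→s (+7), pos 1: i→o (+6), pos 2: v→c (+7), pos 3: e→k (+6) — repeating every 2. The shifts repeat in a cycle of length 2: positions 0,1,… shift by +7, +6, then the pattern repeats.
On there: t+7=a, h+6=n, e+7=l, r+6=x, e+7=l.

anlxl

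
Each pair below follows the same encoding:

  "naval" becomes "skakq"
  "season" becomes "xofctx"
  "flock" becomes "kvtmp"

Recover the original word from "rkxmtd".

Shifts by position in naval: pos 0: n→s (+5), pos 1: a→k (+10), pos 2: v→a (+5), pos 3: a→k (+10) — repeating every 2. A repeating key of period 2 is used — shifts +5, +10 over and over.
Reversing it on rkxmtd: r−5=m, k−10=a, x−5=s, m−10=c, t−5=o, d−10=t.

mascot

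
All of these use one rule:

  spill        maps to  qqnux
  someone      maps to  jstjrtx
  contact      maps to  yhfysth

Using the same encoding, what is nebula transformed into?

fqzgjs

The output letters match the input read backwards, each shifted +5: spill reversed is llips. Two steps: reverse the string, then apply a Caesar shift of +5.
For nebula: reverse → aluben; then shift: a+5=f, l+5=q, u+5=z, b+5=g, e+5=j, n+5=s.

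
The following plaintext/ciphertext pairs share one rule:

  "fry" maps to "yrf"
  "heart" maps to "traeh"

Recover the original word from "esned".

dense

It's just the letters in reverse order.
Decoding esned: then reverse → dense.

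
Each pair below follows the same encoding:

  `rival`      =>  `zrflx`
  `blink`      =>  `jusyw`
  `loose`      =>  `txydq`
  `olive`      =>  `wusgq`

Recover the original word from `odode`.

guess

In rival: r→z is +8, i→r is +9, v→f is +10, a→l is +11 — the shift increases by 1 each position. The shift increases by 1 at each position, starting from +8: 8, 9, 10, ….
Undoing it on odode: o−8=g, d−9=u, o−10=e, d−11=s, e−12=s.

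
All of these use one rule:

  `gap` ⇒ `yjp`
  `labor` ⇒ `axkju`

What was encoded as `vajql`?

charm

The output letters match the input read backwards, each shifted +9: gap reversed is pag. Read the word backwards and shift each letter +9.
Decoding vajql: shift back: v−9=m, a−9=r, j−9=a, q−9=h, l−9=c → mrahc; then reverse → charm.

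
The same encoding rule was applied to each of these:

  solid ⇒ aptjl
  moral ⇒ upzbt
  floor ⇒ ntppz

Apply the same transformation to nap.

The shift depends on letter class: consonant s→a is +8, but vowel o→p is +1. Vowels shift forward by 1 and consonants shift forward by 8.
For nap: n(cons)+8=v, a(vowel)+1=b, p(cons)+8=x.

vbx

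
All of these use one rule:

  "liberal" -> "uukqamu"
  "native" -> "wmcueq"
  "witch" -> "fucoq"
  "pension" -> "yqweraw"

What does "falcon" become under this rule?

Shifts by position in liberal: pos 0: l→u (+9), pos 1: i→u (+12), pos 2: b→k (+9), pos 3: e→q (+12) — repeating every 2. It's a Vigenère-style cipher with numeric key [9,12]: position i shifts by key[i mod 2].
On falcon: f+9=o, a+12=m, l+9=u, c+12=o, o+9=x, n+12=z.

omuoxz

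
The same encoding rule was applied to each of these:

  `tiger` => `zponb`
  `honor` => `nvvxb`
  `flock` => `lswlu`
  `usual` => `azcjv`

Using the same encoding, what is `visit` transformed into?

bpard

Each letter shifts forward by (position + 6), i.e. 6, 7, 8, … — the shift grows by one for each successive letter.
Applying it to visit: v+6=b, i+7=p, s+8=a, i+9=r, t+10=d.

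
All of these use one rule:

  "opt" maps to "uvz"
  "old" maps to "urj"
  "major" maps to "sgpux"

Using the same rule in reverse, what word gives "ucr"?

owl

Compare letters: o→u is +6, p→v is +6, t→z is +6 — a constant shift. It's a constant shift of +6 (ROT6).
Undoing it on ucr: u−6=o, c−6=w, r−6=l.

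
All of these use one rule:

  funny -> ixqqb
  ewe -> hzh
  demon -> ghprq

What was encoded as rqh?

one

Every letter moves 3 places later in the alphabet, wrapping around z→a.
Decoding rqh: r−3=o, q−3=n, h−3=e.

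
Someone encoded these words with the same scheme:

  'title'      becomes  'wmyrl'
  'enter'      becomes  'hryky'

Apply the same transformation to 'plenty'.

In title: t→w is +3, i→m is +4, t→y is +5, l→r is +6 — the shift increases by 1 each position. Each letter shifts forward by (position + 3), i.e. 3, 4, 5, … — the shift grows by one for each successive letter.
For plenty: p+3=s, l+4=p, e+5=j, n+6=t, t+7=a, y+8=g.

spjtag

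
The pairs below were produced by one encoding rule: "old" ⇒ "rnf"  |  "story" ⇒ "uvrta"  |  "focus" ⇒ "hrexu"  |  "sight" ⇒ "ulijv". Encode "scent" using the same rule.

uehpv

The shift depends on letter class: consonant l→n is +2, but vowel o→r is +3. The rule splits by letter class: vowels +3, consonants +2.
For scent: s(cons)+2=u, c(cons)+2=e, e(vowel)+3=h, n(cons)+2=p, t(cons)+2=v.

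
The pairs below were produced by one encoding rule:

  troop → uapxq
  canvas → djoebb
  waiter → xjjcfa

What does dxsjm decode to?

coral

Shifts by position in troop: pos 0: t→u (+1), pos 1: r→a (+9), pos 2: o→p (+1), pos 3: o→x (+9) — repeating every 2. It's a Vigenère-style cipher with numeric key [1,9]: position i shifts by key[i mod 2].
Decoding dxsjm: d−1=c, x−9=o, s−1=r, j−9=a, m−1=l.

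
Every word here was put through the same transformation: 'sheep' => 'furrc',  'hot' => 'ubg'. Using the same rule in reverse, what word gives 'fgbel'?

It's a constant shift of +13 (ROT13).
Reversing it on fgbel: f−13=s, g−13=t, b−13=o, e−13=r, l−13=y.

story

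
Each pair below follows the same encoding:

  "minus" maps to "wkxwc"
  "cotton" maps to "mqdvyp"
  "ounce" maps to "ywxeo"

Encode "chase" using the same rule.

It's a Vigenère-style cipher with numeric key [10,2]: position i shifts by key[i mod 2].
For chase: c+10=m, h+2=j, a+10=k, s+2=u, e+10=o.

mjkuo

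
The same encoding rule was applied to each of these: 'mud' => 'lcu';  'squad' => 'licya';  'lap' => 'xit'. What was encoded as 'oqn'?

fig

Two steps: reverse the string, then apply a Caesar shift of +8.
Undoing it on oqn: shift back: o−8=g, q−8=i, n−8=f → gif; then reverse → fig.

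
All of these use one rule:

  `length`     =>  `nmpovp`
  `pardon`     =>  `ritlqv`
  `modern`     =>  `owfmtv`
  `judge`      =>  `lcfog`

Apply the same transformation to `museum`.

ocumwu

A repeating key of period 2 is used — shifts +2, +8 over and over.
Applying it to museum: m+2=o, u+8=c, s+2=u, e+8=m, u+2=w, m+8=u.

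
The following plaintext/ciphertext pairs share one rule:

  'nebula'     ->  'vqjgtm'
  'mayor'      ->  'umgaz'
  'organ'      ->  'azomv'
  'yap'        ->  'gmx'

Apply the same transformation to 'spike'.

The rule splits by letter class: vowels +12, consonants +8.
On spike: s(cons)+8=a, p(cons)+8=x, i(vowel)+12=u, k(cons)+8=s, e(vowel)+12=q.

axusq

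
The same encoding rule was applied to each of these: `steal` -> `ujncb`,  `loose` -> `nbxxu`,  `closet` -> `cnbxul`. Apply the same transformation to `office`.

The output letters match the input read backwards, each shifted +9: steal reversed is laets. Two steps: reverse the string, then apply a Caesar shift of +9.
For office: reverse → eciffo; then shift: e+9=n, c+9=l, i+9=r, f+9=o, f+9=o, o+9=x.

nlroox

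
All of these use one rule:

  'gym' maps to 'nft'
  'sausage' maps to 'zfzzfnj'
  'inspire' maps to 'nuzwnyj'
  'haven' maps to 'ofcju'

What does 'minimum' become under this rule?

tnuntzt

The rule splits by letter class: vowels +5, consonants +7.
Applying it to minimum: m(cons)+7=t, i(vowel)+5=n, n(cons)+7=u, i(vowel)+5=n, m(cons)+7=t, u(vowel)+5=z, m(cons)+7=t.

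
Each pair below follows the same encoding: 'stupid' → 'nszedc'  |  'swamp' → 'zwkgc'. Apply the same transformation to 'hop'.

Two steps: reverse the string, then apply a Caesar shift of +10.
For hop: reverse → poh; then shift: p+10=z, o+10=y, h+10=r.

zyr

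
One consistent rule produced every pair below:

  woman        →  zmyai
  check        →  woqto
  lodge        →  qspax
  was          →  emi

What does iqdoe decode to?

The output letters match the input read backwards, each shifted +12: woman reversed is namow. Two steps: reverse the string, then apply a Caesar shift of +12.
Decoding iqdoe: shift back: i−12=w, q−12=e, d−12=r, o−12=c, e−12=s → wercs; then reverse → screw.

screw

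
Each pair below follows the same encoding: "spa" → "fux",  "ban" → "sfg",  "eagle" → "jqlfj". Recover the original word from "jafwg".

The output letters match the input read backwards, each shifted +5: spa reversed is aps. The word is reversed, then every letter is shifted forward by 5.
Undoing it on jafwg: shift back: j−5=e, a−5=v, f−5=a, w−5=r, g−5=b → evarb; then reverse → brave.

brave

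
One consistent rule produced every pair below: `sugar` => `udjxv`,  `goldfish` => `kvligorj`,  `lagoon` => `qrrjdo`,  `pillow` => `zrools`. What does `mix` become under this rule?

alp

The word is reversed, then every letter is shifted forward by 3.
For mix: reverse → xim; then shift: x+3=a, i+3=l, m+3=p.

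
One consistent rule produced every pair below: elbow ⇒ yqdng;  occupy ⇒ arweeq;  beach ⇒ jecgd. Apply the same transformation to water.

The output letters match the input read backwards, each shifted +2: elbow reversed is woble. Read the word backwards and shift each letter +2.
On water: reverse → retaw; then shift: r+2=t, e+2=g, t+2=v, a+2=c, w+2=y.

tgvcy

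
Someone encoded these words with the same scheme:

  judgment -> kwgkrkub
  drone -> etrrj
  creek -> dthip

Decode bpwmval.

In judgment: j→k is +1, u→w is +2, d→g is +3, g→k is +4 — the shift increases by 1 each position. Each letter shifts forward by (position + 1), i.e. 1, 2, 3, … — the shift grows by one for each successive letter.
Undoing it on bpwmval: b−1=a, p−2=n, w−3=t, m−4=i, v−5=q, a−6=u, l−7=e.

antique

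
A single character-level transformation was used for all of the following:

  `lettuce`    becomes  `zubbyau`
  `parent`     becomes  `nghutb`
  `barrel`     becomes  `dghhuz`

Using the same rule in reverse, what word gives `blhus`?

l(11)→z(25) and e(4)→u(20) fit y≡23x+6 (mod 26); the inverse of 23 mod 26 is 17. Treating letters as 0–25, the rule is x ↦ 23x + 6 (mod 26).
Undoing it on blhus: b(1)→17·(1−6)≡19=t; l(11)→17·(11−6)≡7=h; h(7)→17·(7−6)≡17=r; u(20)→17·(20−6)≡4=e; s(18)→17·(18−6)≡22=w (all mod 26).

threw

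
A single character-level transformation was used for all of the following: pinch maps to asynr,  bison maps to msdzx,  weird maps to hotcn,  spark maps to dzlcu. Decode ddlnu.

stack

Shifts by position in pinch: pos 0: p→a (+11), pos 1: i→s (+10), pos 2: n→y (+11), pos 3: c→n (+11), pos 4: h→r (+10) — repeating every 3. A repeating key of period 3 is used — shifts +11, +10, +11 over and over.
Reversing it on ddlnu: d−11=s, d−10=t, l−11=a, n−11=c, u−10=k.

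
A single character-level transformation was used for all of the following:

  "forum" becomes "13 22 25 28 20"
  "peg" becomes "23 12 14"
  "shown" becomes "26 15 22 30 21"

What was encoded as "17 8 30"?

jaw

f is letter #6 and maps to 13: an offset of 7. The number is (letter's place in the alphabet, a=1) + 7.
Undoing it on 17 8 30: 17→(17−7)÷1=10=j, 8→(8−7)÷1=1=a, 30→(30−7)÷1=23=w.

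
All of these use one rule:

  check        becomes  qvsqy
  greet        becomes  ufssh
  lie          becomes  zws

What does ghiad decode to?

Compare letters: c→q is +14, h→v is +14, e→s is +14 — a constant shift. This is a Caesar cipher with shift 14.
Reversing it on ghiad: g−14=s, h−14=t, i−14=u, a−14=m, d−14=p.

stump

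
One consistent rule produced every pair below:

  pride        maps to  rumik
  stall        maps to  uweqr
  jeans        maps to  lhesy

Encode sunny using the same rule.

uxrse

Each letter shifts forward by (position + 2), i.e. 2, 3, 4, … — the shift grows by one for each successive letter.
On sunny: s+2=u, u+3=x, n+4=r, n+5=s, y+6=e.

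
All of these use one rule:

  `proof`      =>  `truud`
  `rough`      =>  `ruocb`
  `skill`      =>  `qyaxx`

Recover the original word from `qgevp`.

p(15)→t(19) and r(17)→r(17) fit y≡25x+8 (mod 26); the inverse of 25 mod 26 is 25. This is an affine cipher: with a=0,…,z=25, each position x becomes (25x+8) mod 26.
Reversing it on qgevp: q(16)→25·(16−8)≡18=s; g(6)→25·(6−8)≡2=c; e(4)→25·(4−8)≡4=e; v(21)→25·(21−8)≡13=n; p(15)→25·(15−8)≡19=t (all mod 26).

scent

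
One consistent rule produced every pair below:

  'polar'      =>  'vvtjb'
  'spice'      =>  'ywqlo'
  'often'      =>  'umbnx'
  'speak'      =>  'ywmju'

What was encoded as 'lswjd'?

In polar: p→v is +6, o→v is +7, l→t is +8, a→j is +9 — the shift increases by 1 each position. Each letter shifts forward by (position + 6), i.e. 6, 7, 8, … — the shift grows by one for each successive letter.
Decoding lswjd: l−6=f, s−7=l, w−8=o, j−9=a, d−10=t.

float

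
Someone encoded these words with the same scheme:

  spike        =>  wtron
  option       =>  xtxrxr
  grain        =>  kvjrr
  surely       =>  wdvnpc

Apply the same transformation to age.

The shift depends on letter class: consonant s→w is +4, but vowel i→r is +9. The rule splits by letter class: vowels +9, consonants +4.
Applying it to age: a(vowel)+9=j, g(cons)+4=k, e(vowel)+9=n.

jkn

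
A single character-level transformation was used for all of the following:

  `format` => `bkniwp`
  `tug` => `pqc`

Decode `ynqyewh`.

crucial

Compare letters: f→b is +22, o→k is +22, r→n is +22 — a constant shift. Every letter moves 22 places later in the alphabet, wrapping around z→a.
Undoing it on ynqyewh: y−22=c, n−22=r, q−22=u, y−22=c, e−22=i, w−22=a, h−22=l.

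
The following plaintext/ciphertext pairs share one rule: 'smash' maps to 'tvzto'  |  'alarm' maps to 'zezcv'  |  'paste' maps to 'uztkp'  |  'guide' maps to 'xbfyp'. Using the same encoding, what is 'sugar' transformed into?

s(18)→t(19) and m(12)→v(21) fit y≡17x+25 (mod 26); the inverse of 17 mod 26 is 23. This is an affine cipher: with a=0,…,z=25, each position x becomes (17x+25) mod 26.
On sugar: s(18)→17·18+25≡19=t; u(20)→17·20+25≡1=b; g(6)→17·6+25≡23=x; a(0)→17·0+25≡25=z; r(17)→17·17+25≡2=c (all mod 26).

tbxzc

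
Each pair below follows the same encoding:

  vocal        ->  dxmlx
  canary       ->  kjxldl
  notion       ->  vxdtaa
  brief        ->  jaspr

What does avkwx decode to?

In vocal: v→d is +8, o→x is +9, c→m is +10, a→l is +11 — the shift increases by 1 each position. The shift increases by 1 at each position, starting from +8: 8, 9, 10, ….
Undoing it on avkwx: a−8=s, v−9=m, k−10=a, w−11=l, x−12=l.

small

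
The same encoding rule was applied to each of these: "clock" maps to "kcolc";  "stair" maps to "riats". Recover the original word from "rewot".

The output letters match the input read backwards: clock reversed is kcolc. The word is simply reversed.
Undoing it on rewot: then reverse → tower.

tower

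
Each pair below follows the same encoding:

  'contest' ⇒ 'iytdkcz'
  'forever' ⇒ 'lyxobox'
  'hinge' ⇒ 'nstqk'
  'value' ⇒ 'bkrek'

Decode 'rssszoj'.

limited

A repeating key of period 2 is used — shifts +6, +10 over and over.
Undoing it on rssszoj: r−6=l, s−10=i, s−6=m, s−10=i, z−6=t, o−10=e, j−6=d.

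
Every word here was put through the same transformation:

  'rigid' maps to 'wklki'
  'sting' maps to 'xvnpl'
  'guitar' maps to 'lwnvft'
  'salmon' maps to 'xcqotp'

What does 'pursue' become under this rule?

uwwuzg

Shifts by position in rigid: pos 0: r→w (+5), pos 1: i→k (+2), pos 2: g→l (+5), pos 3: i→k (+2) — repeating every 2. The shifts repeat in a cycle of length 2: positions 0,1,… shift by +5, +2, then the pattern repeats.
On pursue: p+5=u, u+2=w, r+5=w, s+2=u, u+5=z, e+2=g.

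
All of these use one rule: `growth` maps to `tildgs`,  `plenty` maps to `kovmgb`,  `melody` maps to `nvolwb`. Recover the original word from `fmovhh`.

Each pair mirrors across the alphabet (g↔t, r↔i, o↔l): positions sum to 25. Each letter is replaced by its mirror in the alphabet: a↔z, b↔y, c↔x, and so on (the Atbash cipher).
Undoing it on fmovhh: f↔u, m↔n, o↔l, v↔e, h↔s, h↔s.

unless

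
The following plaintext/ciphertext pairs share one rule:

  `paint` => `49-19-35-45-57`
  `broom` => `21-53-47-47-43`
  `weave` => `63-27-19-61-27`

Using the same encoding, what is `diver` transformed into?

p(#16)→49 and a(#1)→19: differences scale by 2, so n = 2·pos + 17. The formula is n = 2×(alphabet index, a=1) + 17.
Applying it to diver: d=4→25, i=9→35, v=22→61, e=5→27, r=18→53.

25-35-61-27-53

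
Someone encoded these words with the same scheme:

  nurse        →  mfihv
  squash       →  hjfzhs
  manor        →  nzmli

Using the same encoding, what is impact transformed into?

Each pair mirrors across the alphabet (n↔m, u↔f, r↔i): positions sum to 25. Each letter is replaced by its mirror in the alphabet: a↔z, b↔y, c↔x, and so on (the Atbash cipher).
Applying it to impact: i↔r, m↔n, p↔k, a↔z, c↔x, t↔g.

rnkzxg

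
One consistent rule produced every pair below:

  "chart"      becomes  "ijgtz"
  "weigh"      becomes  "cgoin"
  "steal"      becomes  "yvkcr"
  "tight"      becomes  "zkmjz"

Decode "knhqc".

Shifts by position in chart: pos 0: c→i (+6), pos 1: h→j (+2), pos 2: a→g (+6), pos 3: r→t (+2) — repeating every 2. A repeating key of period 2 is used — shifts +6, +2 over and over.
Decoding knhqc: k−6=e, n−2=l, h−6=b, q−2=o, c−6=w.

elbow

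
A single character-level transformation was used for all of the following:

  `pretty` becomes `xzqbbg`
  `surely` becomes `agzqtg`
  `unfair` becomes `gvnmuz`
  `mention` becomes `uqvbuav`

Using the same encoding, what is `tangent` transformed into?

bmvoqvb

The shift depends on letter class: consonant p→x is +8, but vowel e→q is +12. The rule splits by letter class: vowels +12, consonants +8.
On tangent: t(cons)+8=b, a(vowel)+12=m, n(cons)+8=v, g(cons)+8=o, e(vowel)+12=q, n(cons)+8=v, t(cons)+8=b.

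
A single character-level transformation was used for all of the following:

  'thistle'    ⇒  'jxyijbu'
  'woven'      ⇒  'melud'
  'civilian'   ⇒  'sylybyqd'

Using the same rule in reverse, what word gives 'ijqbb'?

stall

Each letter is shifted forward by 16 in the alphabet (a Caesar shift of +16).
Decoding ijqbb: i−16=s, j−16=t, q−16=a, b−16=l, b−16=l.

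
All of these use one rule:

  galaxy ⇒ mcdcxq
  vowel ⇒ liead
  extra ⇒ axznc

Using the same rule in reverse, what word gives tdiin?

g(6)→m(12) and a(0)→c(2) fit y≡19x+2 (mod 26); the inverse of 19 mod 26 is 11. Treating letters as 0–25, the rule is x ↦ 19x + 2 (mod 26).
Undoing it on tdiin: t(19)→11·(19−2)≡5=f; d(3)→11·(3−2)≡11=l; i(8)→11·(8−2)≡14=o; i(8)→11·(8−2)≡14=o; n(13)→11·(13−2)≡17=r (all mod 26).

floor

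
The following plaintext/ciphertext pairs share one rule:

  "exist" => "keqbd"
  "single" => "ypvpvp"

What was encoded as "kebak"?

extra

In exist: e→k is +6, x→e is +7, i→q is +8, s→b is +9 — the shift increases by 1 each position. The shift increases by 1 at each position, starting from +6: 6, 7, 8, ….
Reversing it on kebak: k−6=e, e−7=x, b−8=t, a−9=r, k−10=a.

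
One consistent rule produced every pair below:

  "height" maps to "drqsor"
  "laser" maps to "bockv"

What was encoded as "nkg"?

The word is reversed, then every letter is shifted forward by 10.
Undoing it on nkg: shift back: n−10=d, k−10=a, g−10=w → daw; then reverse → wad.

wad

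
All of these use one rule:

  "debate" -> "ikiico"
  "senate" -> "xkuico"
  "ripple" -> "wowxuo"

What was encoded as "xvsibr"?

In debate: d→i is +5, e→k is +6, b→i is +7, a→i is +8 — the shift increases by 1 each position. Letter i (0-indexed) is shifted by i+5, so successive shifts are 5, 6, 7, ….
Undoing it on xvsibr: x−5=s, v−6=p, s−7=l, i−8=a, b−9=s, r−10=h.

splash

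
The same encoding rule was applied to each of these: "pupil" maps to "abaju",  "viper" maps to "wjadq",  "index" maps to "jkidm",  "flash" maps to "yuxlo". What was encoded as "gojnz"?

thick

p(15)→a(0) and u(20)→b(1) fit y≡21x+23 (mod 26); the inverse of 21 mod 26 is 5. This is an affine cipher: with a=0,…,z=25, each position x becomes (21x+23) mod 26.
Decoding gojnz: g(6)→5·(6−23)≡19=t; o(14)→5·(14−23)≡7=h; j(9)→5·(9−23)≡8=i; n(13)→5·(13−23)≡2=c; z(25)→5·(25−23)≡10=k (all mod 26).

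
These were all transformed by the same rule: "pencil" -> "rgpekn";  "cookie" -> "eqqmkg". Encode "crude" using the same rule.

Compare letters: p→r is +2, e→g is +2, n→p is +2 — a constant shift. This is a Caesar cipher with shift 2.
For crude: c+2=e, r+2=t, u+2=w, d+2=f, e+2=g.

etwfg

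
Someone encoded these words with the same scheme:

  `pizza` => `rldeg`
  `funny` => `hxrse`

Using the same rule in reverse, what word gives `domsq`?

In pizza: p→r is +2, i→l is +3, z→d is +4, z→e is +5 — the shift increases by 1 each position. Letter i (0-indexed) is shifted by i+2, so successive shifts are 2, 3, 4, ….
Undoing it on domsq: d−2=b, o−3=l, m−4=i, s−5=n, q−6=k.

blink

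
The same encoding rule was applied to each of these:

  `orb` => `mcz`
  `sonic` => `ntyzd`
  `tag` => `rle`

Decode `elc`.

rat

The output letters match the input read backwards, each shifted +11: orb reversed is bro. Read the word backwards and shift each letter +11.
Decoding elc: shift back: e−11=t, l−11=a, c−11=r → tar; then reverse → rat.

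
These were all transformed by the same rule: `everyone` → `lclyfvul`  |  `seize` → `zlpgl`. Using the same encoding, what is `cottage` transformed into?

jvaahnl

Compare letters: e→l is +7, v→c is +7, e→l is +7 — a constant shift. Each letter is shifted forward by 7 in the alphabet (a Caesar shift of +7).
On cottage: c+7=j, o+7=v, t+7=a, t+7=a, a+7=h, g+7=n, e+7=l.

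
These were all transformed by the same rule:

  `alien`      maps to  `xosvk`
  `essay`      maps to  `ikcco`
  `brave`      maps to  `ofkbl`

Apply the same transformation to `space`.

The output letters match the input read backwards, each shifted +10: alien reversed is neila. Read the word backwards and shift each letter +10.
On space: reverse → ecaps; then shift: e+10=o, c+10=m, a+10=k, p+10=z, s+10=c.

omkzc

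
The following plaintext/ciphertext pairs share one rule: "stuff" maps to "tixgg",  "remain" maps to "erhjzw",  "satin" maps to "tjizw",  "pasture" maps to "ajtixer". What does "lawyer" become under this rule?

sjbfre

s(18)→t(19) and t(19)→i(8) fit y≡15x+9 (mod 26); the inverse of 15 mod 26 is 7. Each letter's alphabet position (a=0..z=25) is mapped through 15·x+9 mod 26 — an affine cipher.
On lawyer: l(11)→15·11+9≡18=s; a(0)→15·0+9≡9=j; w(22)→15·22+9≡1=b; y(24)→15·24+9≡5=f; e(4)→15·4+9≡17=r; r(17)→15·17+9≡4=e (all mod 26).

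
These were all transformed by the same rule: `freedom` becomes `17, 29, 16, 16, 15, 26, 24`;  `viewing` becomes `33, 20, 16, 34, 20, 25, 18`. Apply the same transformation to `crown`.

Each letter is replaced by its alphabet position (a=1..z=26) + 11.
Applying it to crown: c=3→14, r=18→29, o=15→26, w=23→34, n=14→25.

14, 29, 26, 34, 25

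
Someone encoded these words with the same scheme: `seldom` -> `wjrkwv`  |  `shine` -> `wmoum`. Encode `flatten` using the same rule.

In seldom: s→w is +4, e→j is +5, l→r is +6, d→k is +7 — the shift increases by 1 each position. The shift increases by 1 at each position, starting from +4: 4, 5, 6, ….
On flatten: f+4=j, l+5=q, a+6=g, t+7=a, t+8=b, e+9=n, n+10=x.

jqgabnx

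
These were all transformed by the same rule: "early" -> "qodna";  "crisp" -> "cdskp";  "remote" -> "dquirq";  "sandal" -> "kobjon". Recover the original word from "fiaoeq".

e(4)→q(16) and a(0)→o(14) fit y≡7x+14 (mod 26); the inverse of 7 mod 26 is 15. This is an affine cipher: with a=0,…,z=25, each position x becomes (7x+14) mod 26.
Decoding fiaoeq: f(5)→15·(5−14)≡21=v; i(8)→15·(8−14)≡14=o; a(0)→15·(0−14)≡24=y; o(14)→15·(14−14)≡0=a; e(4)→15·(4−14)≡6=g; q(16)→15·(16−14)≡4=e (all mod 26).

voyage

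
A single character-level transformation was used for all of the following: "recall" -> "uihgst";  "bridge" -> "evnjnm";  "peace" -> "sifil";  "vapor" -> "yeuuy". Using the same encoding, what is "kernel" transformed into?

Letter i (0-indexed) is shifted by i+3, so successive shifts are 3, 4, 5, ….
For kernel: k+3=n, e+4=i, r+5=w, n+6=t, e+7=l, l+8=t.

niwtlt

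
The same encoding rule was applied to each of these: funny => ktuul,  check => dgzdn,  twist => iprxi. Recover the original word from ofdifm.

doctor

Each letter's alphabet position (a=0..z=25) is mapped through 11·x+7 mod 26 — an affine cipher.
Reversing it on ofdifm: o(14)→19·(14−7)≡3=d; f(5)→19·(5−7)≡14=o; d(3)→19·(3−7)≡2=c; i(8)→19·(8−7)≡19=t; f(5)→19·(5−7)≡14=o; m(12)→19·(12−7)≡17=r (all mod 26).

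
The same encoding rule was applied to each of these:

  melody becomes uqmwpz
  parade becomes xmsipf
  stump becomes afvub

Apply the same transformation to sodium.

The shifts repeat in a cycle of length 3: positions 0,1,… shift by +8, +12, +1, then the pattern repeats.
On sodium: s+8=a, o+12=a, d+1=e, i+8=q, u+12=g, m+1=n.

aaeqgn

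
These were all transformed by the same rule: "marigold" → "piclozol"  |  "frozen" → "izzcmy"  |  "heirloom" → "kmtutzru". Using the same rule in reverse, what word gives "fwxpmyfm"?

commence

It's a Vigenère-style cipher with numeric key [3,8,11]: position i shifts by key[i mod 3].
Undoing it on fwxpmyfm: f−3=c, w−8=o, x−11=m, p−3=m, m−8=e, y−11=n, f−3=c, m−8=e.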